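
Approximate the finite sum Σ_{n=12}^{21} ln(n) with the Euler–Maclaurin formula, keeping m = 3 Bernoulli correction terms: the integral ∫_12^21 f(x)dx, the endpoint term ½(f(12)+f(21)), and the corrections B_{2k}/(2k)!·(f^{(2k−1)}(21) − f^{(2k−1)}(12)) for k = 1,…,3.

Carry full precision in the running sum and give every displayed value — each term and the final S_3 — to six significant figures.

∫_12^21 ln(x) dx evaluates to 25.1161.
½[f(12) + f(21)] = ½[2.48491 + 3.04452] = 2.76471.
Integral + boundary = 27.8808.
k=1: B_{2}/(2)! × [f^{(1)}(21) − f^{(1)}(12)] = 1/12 × (0.0476190 − 0.0833333) = -0.00297619.
After k=1: 27.8778.
k=2: B_{4}/(4)! × [f^{(3)}(21) − f^{(3)}(12)] = −1/720 × (0.000215959 − 0.00115741) = 1.30757e-06.
After k=2: 27.8778.
k=3: B_{6}/(6)! × [f^{(5)}(21) − f^{(5)}(12)] = 1/30240 × (5.87645e-06 − 9.64506e-05) = -2.99518e-09.

S_3 ≈ 27.8778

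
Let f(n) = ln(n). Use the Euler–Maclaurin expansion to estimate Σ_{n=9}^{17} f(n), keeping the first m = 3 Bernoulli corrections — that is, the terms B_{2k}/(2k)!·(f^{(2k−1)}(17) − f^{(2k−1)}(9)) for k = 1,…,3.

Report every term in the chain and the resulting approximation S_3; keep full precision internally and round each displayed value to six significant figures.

S_3 ≈ 22.9005

Integral: ∫_9^17 ln(x) dx = 20.3896.
Endpoint term: (f(9) + f(17))/2 = (2.19722 + 2.83321)/2 = 2.51522.
Running total after boundary: 22.9048.
k=1: B_{2}/(2)! × [f^{(1)}(17) − f^{(1)}(9)] = 1/12 × (0.0588235 − 0.111111) = -0.00435730.
Running total after k=1: 22.9005.
k=2: B_{4}/(4)! × [f^{(3)}(17) − f^{(3)}(9)] = −1/720 × (0.000407083 − 0.00274348) = 3.24500e-06.
Running total after k=2: 22.9005.
k=3: B_{6}/(6)! × [f^{(5)}(17) − f^{(5)}(9)] = 1/30240 × (1.69031e-05 − 0.000406442) = -1.28816e-08.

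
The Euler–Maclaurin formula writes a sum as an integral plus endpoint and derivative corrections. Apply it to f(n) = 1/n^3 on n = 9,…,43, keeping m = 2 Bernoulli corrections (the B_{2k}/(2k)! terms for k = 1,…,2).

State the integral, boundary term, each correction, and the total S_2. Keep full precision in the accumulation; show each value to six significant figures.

S_2 ≈ 0.00663246

∫_9^43 1/x^3 dx evaluates to 0.00590242.
½[f(9) + f(43)] = ½[0.00137174 + 1.25775e-05] = 0.000692160.
Running total after boundary: 0.00659458.
Order-1 term: 1/12 · (-8.77501e-07 − (-0.000457247)) = 3.80308e-05.
Running total after k=1: 0.00663261.
Order-2 term: −1/720 · (-9.49162e-09 − (-0.000112901)) = -1.56793e-07.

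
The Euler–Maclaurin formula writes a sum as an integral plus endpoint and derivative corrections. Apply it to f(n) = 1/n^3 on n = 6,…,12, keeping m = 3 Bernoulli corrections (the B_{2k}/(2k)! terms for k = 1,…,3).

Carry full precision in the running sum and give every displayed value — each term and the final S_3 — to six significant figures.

S_3 ≈ 0.0132000

∫_6^12 1/x^3 dx evaluates to 0.0104167.
½[f(6) + f(12)] = ½[0.00462963 + 0.000578704] = 0.00260417.
Running total after boundary: 0.0130208.
Correction k=1: B_{2}/2! · (f^{(1)}(12) − f^{(1)}(6)) = 1/12 · (-0.000144676 − (-0.00231481)) = 0.000180845.
After k=1: 0.0132017.
Correction k=2: B_{4}/4! · (f^{(3)}(12) − f^{(3)}(6)) = −1/720 · (-2.00939e-05 − (-0.00128601)) = -1.75821e-06.
After k=2: 0.0131999.
Correction k=3: B_{6}/6! · (f^{(5)}(12) − f^{(5)}(6)) = 1/30240 · (-5.86071e-06 − (-0.00150034)) = 4.94207e-08.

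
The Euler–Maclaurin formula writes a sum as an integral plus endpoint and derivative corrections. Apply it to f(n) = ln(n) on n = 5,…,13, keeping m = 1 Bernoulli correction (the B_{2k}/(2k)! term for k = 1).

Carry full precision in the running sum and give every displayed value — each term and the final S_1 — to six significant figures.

S_1 ≈ 19.3741

Integral: ∫_5^13 ln(x) dx = 17.2972.
Boundary: ½(f(5) + f(13)) = ½(1.60944 + 2.56495) = 2.08719.
Running total after boundary: 19.3843.
k=1: B_{2}/(2)! × [f^{(1)}(13) − f^{(1)}(5)] = 1/12 × (0.0769231 − 0.200000) = -0.0102564.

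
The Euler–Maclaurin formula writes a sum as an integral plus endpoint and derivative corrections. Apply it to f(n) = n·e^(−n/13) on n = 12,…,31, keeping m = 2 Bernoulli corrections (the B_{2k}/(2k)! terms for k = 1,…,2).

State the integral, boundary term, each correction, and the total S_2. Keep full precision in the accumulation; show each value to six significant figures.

Integral: ∫_12^31 x·e^(−x/13) dx = 76.4256.
Boundary: ½(f(12) + f(31)) = ½(4.76754 + 2.85586) = 3.81170.
Integral + boundary = 80.2373.
Order-1 term: 1/12 · (-0.127557 − 0.0305611) = -0.0131765.
Running total after k=1: 80.2241.
Order-2 term: −1/720 · (0.000335455 − 0.00488255) = 6.31541e-06.

S_2 ≈ 80.2241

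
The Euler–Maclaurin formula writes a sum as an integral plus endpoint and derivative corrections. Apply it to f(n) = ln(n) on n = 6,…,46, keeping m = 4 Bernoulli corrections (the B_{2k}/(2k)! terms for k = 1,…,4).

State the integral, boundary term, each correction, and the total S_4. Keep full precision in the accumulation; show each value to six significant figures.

∫_6^46 ln(x) dx evaluates to 125.367.
Boundary: ½(f(6) + f(46)) = ½(1.79176 + 3.82864) = 2.81020.
So far: 128.177.
Correction k=1: B_{2}/2! · (f^{(1)}(46) − f^{(1)}(6)) = 1/12 · (0.0217391 − 0.166667) = -0.0120773.
After k=1: 128.165.
Correction k=2: B_{4}/4! · (f^{(3)}(46) − f^{(3)}(6)) = −1/720 · (2.05474e-05 − 0.00925926) = 1.28315e-05.
After k=2: 128.165.
Correction k=3: B_{6}/6! · (f^{(5)}(46) − f^{(5)}(6)) = 1/30240 · (1.16526e-07 − 0.00308642) = -1.02060e-07.
After k=3: 128.165.
Correction k=4: B_{8}/8! · (f^{(7)}(46) − f^{(7)}(6)) = −1/1209600 · (1.65207e-09 − 0.00257202) = 2.12633e-09.

S_4 ≈ 128.165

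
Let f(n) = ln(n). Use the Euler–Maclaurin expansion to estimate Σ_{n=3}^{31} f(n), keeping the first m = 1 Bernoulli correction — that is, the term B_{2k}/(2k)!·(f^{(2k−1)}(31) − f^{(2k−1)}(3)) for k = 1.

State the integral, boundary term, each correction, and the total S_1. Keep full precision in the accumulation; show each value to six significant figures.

S_1 ≈ 77.3990

The integral term ∫_3^31 ln(x) dx = 75.1578.
½[f(3) + f(31)] = ½[1.09861 + 3.43399] = 2.26630.
So far: 77.4241.
Order-1 term: 1/12 · (0.0322581 − 0.333333) = -0.0250896.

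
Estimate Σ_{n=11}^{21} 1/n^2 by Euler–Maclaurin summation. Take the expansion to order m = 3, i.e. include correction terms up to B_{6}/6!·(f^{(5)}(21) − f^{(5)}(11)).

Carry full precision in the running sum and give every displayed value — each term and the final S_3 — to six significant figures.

S_3 ≈ 0.0486631

The integral term ∫_11^21 1/x^2 dx = 0.0432900.
½[f(11) + f(21)] = ½[0.00826446 + 0.00226757] = 0.00526602.
Running total after boundary: 0.0485561.
Order-1 term: 1/12 · (-0.000215959 − (-0.00150263)) = 0.000107223.
After k=1: 0.0486633.
Order-2 term: −1/720 · (-5.87645e-06 − (-0.000149021)) = -1.98812e-07.
After k=2: 0.0486631.
Order-3 term: 1/30240 · (-3.99758e-07 − (-3.69474e-05)) = 1.20859e-09.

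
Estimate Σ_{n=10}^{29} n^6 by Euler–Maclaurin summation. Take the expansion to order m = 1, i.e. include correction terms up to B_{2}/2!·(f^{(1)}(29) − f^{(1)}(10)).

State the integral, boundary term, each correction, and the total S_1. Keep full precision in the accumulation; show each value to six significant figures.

∫_10^29 x^6 dx evaluates to 2.46284e+09.
½[f(10) + f(29)] = ½[1.00000e+06 + 5.94823e+08] = 2.97912e+08.
Running total after boundary: 2.76075e+09.
k=1: B_{2}/(2)! × [f^{(1)}(29) − f^{(1)}(10)] = 1/12 × (1.23067e+08 − 600000) = 1.02056e+07.

S_1 ≈ 2.77096e+09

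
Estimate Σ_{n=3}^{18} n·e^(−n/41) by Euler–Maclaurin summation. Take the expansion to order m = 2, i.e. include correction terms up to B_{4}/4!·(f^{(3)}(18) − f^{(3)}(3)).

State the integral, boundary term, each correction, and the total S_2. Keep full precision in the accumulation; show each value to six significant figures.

Integral: ∫_3^18 x·e^(−x/41) dx = 117.269.
½[f(3) + f(18)] = ½[2.78833 + 11.6040] = 7.19615.
Integral + boundary = 124.465.
Correction k=1: B_{2}/2! · (f^{(1)}(18) − f^{(1)}(3)) = 1/12 · (0.361641 − 0.861434) = -0.0416494.
Running total after k=1: 124.423.
Correction k=2: B_{4}/4! · (f^{(3)}(18) − f^{(3)}(3)) = −1/720 · (0.000982137 − 0.00161827) = 8.83524e-07.

S_2 ≈ 124.423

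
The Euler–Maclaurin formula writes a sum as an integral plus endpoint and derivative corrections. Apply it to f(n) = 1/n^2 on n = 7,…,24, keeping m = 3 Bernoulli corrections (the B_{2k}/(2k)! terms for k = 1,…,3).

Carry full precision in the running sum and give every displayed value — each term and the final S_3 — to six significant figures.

∫_7^24 1/x^2 dx evaluates to 0.101190.
Boundary: ½(f(7) + f(24)) = ½(0.0204082 + 0.00173611) = 0.0110721.
So far: 0.112263.
Order-1 term: 1/12 · (-0.000144676 − (-0.00583090)) = 0.000473852.
Running total after k=1: 0.112736.
Order-2 term: −1/720 · (-3.01408e-06 − (-0.00142798)) = -1.97911e-06.
Running total after k=2: 0.112734.
Order-3 term: 1/30240 · (-1.56983e-07 − (-0.000874271)) = 2.89059e-08.

S_3 ≈ 0.112735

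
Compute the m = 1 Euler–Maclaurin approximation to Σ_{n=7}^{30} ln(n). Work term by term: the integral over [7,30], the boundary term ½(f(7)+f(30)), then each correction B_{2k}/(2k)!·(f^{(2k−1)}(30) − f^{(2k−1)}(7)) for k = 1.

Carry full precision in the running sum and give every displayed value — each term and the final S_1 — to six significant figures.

The integral term ∫_7^30 ln(x) dx = 65.4146.
Boundary: ½(f(7) + f(30)) = ½(1.94591 + 3.40120) = 2.67355.
So far: 68.0881.
Correction k=1: B_{2}/2! · (f^{(1)}(30) − f^{(1)}(7)) = 1/12 · (0.0333333 − 0.142857) = -0.00912698.

S_1 ≈ 68.0790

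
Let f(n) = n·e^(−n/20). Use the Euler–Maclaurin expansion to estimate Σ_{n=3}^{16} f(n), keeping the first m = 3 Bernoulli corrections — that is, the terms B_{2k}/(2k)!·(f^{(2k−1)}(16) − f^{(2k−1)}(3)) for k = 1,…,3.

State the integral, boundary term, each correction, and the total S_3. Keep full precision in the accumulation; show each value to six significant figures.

S_3 ≈ 77.2410

Integral: ∫_3^16 x·e^(−x/20) dx = 72.4088.
½[f(3) + f(16)] = ½[2.58212 + 7.18926] = 4.88569.
Integral + boundary = 77.2945.
Correction k=1: B_{2}/2! · (f^{(1)}(16) − f^{(1)}(3)) = 1/12 · (0.0898658 − 0.731602) = -0.0534780.
After k=1: 77.2410.
Correction k=2: B_{4}/4! · (f^{(3)}(16) − f^{(3)}(3)) = −1/720 · (0.00247131 − 0.00613254) = 5.08505e-06.
After k=2: 77.2410.
Correction k=3: B_{6}/6! · (f^{(5)}(16) − f^{(5)}(3)) = 1/30240 · (1.17949e-05 − 2.60902e-05) = -4.72729e-10.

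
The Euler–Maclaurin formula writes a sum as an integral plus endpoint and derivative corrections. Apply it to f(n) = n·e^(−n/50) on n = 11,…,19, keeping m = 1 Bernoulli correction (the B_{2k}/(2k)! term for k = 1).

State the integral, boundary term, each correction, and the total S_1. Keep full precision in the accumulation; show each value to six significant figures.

∫_11^19 x·e^(−x/50) dx evaluates to 88.3605.
Boundary: ½(f(11) + f(19)) = ½(8.82771 + 12.9934) = 10.9105.
Integral + boundary = 99.2710.
Correction k=1: B_{2}/2! · (f^{(1)}(19) − f^{(1)}(11)) = 1/12 · (0.423994 − 0.625965) = -0.0168309.

S_1 ≈ 99.2542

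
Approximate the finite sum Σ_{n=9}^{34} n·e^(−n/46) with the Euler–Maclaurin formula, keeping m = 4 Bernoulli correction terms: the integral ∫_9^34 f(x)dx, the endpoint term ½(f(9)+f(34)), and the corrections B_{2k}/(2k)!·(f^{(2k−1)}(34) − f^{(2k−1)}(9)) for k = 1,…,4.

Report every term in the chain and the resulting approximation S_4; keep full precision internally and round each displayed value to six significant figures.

Integral: ∫_9^34 x·e^(−x/46) dx = 323.108.
Endpoint term: (f(9) + f(34))/2 = (7.40068 + 16.2360)/2 = 11.8183.
So far: 334.926.
Correction k=1: B_{2}/2! · (f^{(1)}(34) − f^{(1)}(9)) = 1/12 · (0.124573 − 0.661414) = -0.0447367.
Running total after k=1: 334.881.
Correction k=2: B_{4}/4! · (f^{(3)}(34) − f^{(3)}(9)) = −1/720 · (0.000510222 − 0.00108980) = 8.04964e-07.
Running total after k=2: 334.881.
Correction k=3: B_{6}/6! · (f^{(5)}(34) − f^{(5)}(9)) = 1/30240 · (4.54430e-07 − 8.82333e-07) = -1.41502e-11.
Running total after k=3: 334.881.
Correction k=4: B_{8}/8! · (f^{(7)}(34) − f^{(7)}(9)) = −1/1209600 · (3.15564e-10 − 5.90567e-10) = 2.27350e-16.

S_4 ≈ 334.881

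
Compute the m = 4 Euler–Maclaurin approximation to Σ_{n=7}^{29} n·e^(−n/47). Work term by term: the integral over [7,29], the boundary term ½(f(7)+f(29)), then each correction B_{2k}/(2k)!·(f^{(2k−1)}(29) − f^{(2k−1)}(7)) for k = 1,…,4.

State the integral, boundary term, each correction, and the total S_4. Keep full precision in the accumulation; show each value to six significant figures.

S_4 ≈ 270.327

Integral: ∫_7^29 x·e^(−x/47) dx = 259.532.
½[f(7) + f(29)] = ½[6.03137 + 15.6469] = 10.8391.
Integral + boundary = 270.371.
Correction k=1: B_{2}/2! · (f^{(1)}(29) − f^{(1)}(7)) = 1/12 · (0.206636 − 0.733297) = -0.0438884.
Partial sum through k=1: 270.327.
Correction k=2: B_{4}/4! · (f^{(3)}(29) − f^{(3)}(7)) = −1/720 · (0.000582044 − 0.00111206) = 7.36137e-07.
Partial sum through k=2: 270.327.
Correction k=3: B_{6}/6! · (f^{(5)}(29) − f^{(5)}(7)) = 1/30240 · (4.84629e-07 − 8.56571e-07) = -1.22997e-11.
Partial sum through k=3: 270.327.
Correction k=4: B_{8}/8! · (f^{(7)}(29) − f^{(7)}(7)) = −1/1209600 · (3.19497e-10 − 5.47632e-10) = 1.88603e-16.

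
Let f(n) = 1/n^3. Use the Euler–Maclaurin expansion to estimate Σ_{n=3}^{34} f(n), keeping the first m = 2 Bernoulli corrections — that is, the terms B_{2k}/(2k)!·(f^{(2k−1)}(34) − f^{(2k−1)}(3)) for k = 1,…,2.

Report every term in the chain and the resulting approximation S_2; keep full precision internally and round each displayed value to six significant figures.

S_2 ≈ 0.0766262

∫_3^34 1/x^3 dx evaluates to 0.0551230.
Boundary: ½(f(3) + f(34)) = ½(0.0370370 + 2.54427e-05) = 0.0185312.
So far: 0.0736543.
k=1: B_{2}/(2)! × [f^{(1)}(34) − f^{(1)}(3)] = 1/12 × (-2.24494e-06 − (-0.0370370)) = 0.00308623.
After k=1: 0.0767405.
k=2: B_{4}/(4)! × [f^{(3)}(34) − f^{(3)}(3)] = −1/720 × (-3.88399e-08 − (-0.0823045)) = -0.000114312.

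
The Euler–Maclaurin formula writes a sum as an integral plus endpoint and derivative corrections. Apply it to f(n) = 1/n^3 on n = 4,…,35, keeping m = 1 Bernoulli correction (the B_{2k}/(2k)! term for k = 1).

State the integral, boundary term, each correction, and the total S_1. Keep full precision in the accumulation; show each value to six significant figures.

S_1 ≈ 0.0396424

The integral term ∫_4^35 1/x^3 dx = 0.0308418.
Endpoint term: (f(4) + f(35))/2 = (0.0156250 + 2.33236e-05)/2 = 0.00782416.
Integral + boundary = 0.0386660.
Order-1 term: 1/12 · (-1.99917e-06 − (-0.0117188)) = 0.000976396.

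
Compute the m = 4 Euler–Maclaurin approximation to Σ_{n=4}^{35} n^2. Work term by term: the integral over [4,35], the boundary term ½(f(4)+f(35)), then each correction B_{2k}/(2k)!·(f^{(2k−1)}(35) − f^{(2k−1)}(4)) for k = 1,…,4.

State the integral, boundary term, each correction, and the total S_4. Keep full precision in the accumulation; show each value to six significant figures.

The integral term ∫_4^35 x^2 dx = 14270.3.
½[f(4) + f(35)] = ½[16.0000 + 1225.00] = 620.500.
Integral + boundary = 14890.8.
Correction k=1: B_{2}/2! · (f^{(1)}(35) − f^{(1)}(4)) = 1/12 · (70.0000 − 8.00000) = 5.16667.
Running total after k=1: 14896.0.
Correction k=2: B_{4}/4! · (f^{(3)}(35) − f^{(3)}(4)) = −1/720 · (0.00000 − 0.00000) = 0.00000.
Running total after k=2: 14896.0.
Correction k=3: B_{6}/6! · (f^{(5)}(35) − f^{(5)}(4)) = 1/30240 · (0.00000 − 0.00000) = 0.00000.
Running total after k=3: 14896.0.
Correction k=4: B_{8}/8! · (f^{(7)}(35) − f^{(7)}(4)) = −1/1209600 · (0.00000 − 0.00000) = 0.00000.

S_4 ≈ 14896.0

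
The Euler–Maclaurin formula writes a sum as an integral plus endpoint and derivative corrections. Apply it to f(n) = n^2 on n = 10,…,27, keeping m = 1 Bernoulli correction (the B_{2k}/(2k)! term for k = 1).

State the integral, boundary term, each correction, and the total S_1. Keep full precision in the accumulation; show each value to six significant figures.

Integral: ∫_10^27 x^2 dx = 6227.67.
½[f(10) + f(27)] = ½[100.000 + 729.000] = 414.500.
Running total after boundary: 6642.17.
Order-1 term: 1/12 · (54.0000 − 20.0000) = 2.83333.

S_1 ≈ 6645.00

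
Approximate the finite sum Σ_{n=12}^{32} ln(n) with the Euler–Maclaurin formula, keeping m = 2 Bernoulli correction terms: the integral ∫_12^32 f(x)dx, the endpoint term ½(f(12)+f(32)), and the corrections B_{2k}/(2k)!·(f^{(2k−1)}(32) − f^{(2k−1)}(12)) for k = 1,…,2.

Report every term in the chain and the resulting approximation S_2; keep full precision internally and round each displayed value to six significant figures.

Integral: ∫_12^32 ln(x) dx = 61.0847.
Endpoint term: (f(12) + f(32))/2 = (2.48491 + 3.46574)/2 = 2.97532.
So far: 64.0600.
Order-1 term: 1/12 · (0.0312500 − 0.0833333) = -0.00434028.
After k=1: 64.0557.
Order-2 term: −1/720 · (6.10352e-05 − 0.00115741) = 1.52274e-06.

S_2 ≈ 64.0557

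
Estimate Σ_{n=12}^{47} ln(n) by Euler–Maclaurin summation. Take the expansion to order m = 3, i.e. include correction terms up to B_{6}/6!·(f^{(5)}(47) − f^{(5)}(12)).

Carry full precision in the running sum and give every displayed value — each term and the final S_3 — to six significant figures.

S_3 ≈ 119.300

The integral term ∫_12^47 ln(x) dx = 116.138.
½[f(12) + f(47)] = ½[2.48491 + 3.85015] = 3.16753.
So far: 119.306.
Order-1 term: 1/12 · (0.0212766 − 0.0833333) = -0.00517139.
After k=1: 119.300.
Order-2 term: −1/720 · (1.92636e-05 − 0.00115741) = 1.58076e-06.
After k=2: 119.300.
Order-3 term: 1/30240 · (1.04646e-07 − 9.64506e-05) = -3.18604e-09.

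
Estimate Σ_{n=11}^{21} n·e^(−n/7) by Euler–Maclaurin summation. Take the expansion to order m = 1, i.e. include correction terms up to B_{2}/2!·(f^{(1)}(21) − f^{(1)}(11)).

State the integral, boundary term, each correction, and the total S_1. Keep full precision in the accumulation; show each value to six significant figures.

∫_11^21 x·e^(−x/7) dx evaluates to 16.4180.
½[f(11) + f(21)] = ½[2.28523 + 1.04553] = 1.66538.
So far: 18.0834.
Order-1 term: 1/12 · (-0.0995741 − (-0.118713)) = 0.00159493.

S_1 ≈ 18.0850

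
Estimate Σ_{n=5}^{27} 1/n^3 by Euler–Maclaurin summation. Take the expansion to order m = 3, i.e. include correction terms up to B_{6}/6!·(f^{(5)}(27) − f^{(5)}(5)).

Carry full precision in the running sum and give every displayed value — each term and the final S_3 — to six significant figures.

∫_5^27 1/x^3 dx evaluates to 0.0193141.
½[f(5) + f(27)] = ½[0.00800000 + 5.08053e-05] = 0.00402540.
Running total after boundary: 0.0233395.
Order-1 term: 1/12 · (-5.64503e-06 − (-0.00480000)) = 0.000399530.
Partial sum through k=1: 0.0237391.
Order-2 term: −1/720 · (-1.54870e-07 − (-0.00384000)) = -5.33312e-06.
Partial sum through k=2: 0.0237337.
Order-3 term: 1/30240 · (-8.92258e-09 − (-0.00645120)) = 2.13333e-07.

S_3 ≈ 0.0237339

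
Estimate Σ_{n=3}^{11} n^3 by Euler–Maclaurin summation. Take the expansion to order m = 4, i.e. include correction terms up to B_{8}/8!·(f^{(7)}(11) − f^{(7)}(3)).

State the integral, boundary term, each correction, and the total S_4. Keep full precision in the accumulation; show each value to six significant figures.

S_4 ≈ 4347.00

∫_3^11 x^3 dx evaluates to 3640.00.
Endpoint term: (f(3) + f(11))/2 = (27.0000 + 1331.00)/2 = 679.000.
Integral + boundary = 4319.00.
Order-1 term: 1/12 · (363.000 − 27.0000) = 28.0000.
Running total after k=1: 4347.00.
Order-2 term: −1/720 · (6.00000 − 6.00000) = 0.00000.
Running total after k=2: 4347.00.
Order-3 term: 1/30240 · (0.00000 − 0.00000) = 0.00000.
Running total after k=3: 4347.00.
Order-4 term: −1/1209600 · (0.00000 − 0.00000) = 0.00000.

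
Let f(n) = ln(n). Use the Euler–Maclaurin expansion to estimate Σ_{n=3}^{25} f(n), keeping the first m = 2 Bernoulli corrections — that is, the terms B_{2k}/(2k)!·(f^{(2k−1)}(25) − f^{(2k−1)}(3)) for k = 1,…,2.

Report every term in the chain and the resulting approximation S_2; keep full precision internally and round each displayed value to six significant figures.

∫_3^25 ln(x) dx evaluates to 55.1761.
Boundary: ½(f(3) + f(25)) = ½(1.09861 + 3.21888) = 2.15874.
Integral + boundary = 57.3348.
Order-1 term: 1/12 · (0.0400000 − 0.333333) = -0.0244444.
Running total after k=1: 57.3104.
Order-2 term: −1/720 · (0.000128000 − 0.0740741) = 0.000102703.

S_2 ≈ 57.3105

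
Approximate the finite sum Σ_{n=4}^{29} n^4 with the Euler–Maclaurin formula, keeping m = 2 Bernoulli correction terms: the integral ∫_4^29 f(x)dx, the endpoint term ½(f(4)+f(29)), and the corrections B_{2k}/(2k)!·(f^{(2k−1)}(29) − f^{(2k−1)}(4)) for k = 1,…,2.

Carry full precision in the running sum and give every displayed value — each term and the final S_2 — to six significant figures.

∫_4^29 x^4 dx evaluates to 4.10202e+06.
Boundary: ½(f(4) + f(29)) = ½(256.000 + 707281) = 353768.
So far: 4.45579e+06.
Order-1 term: 1/12 · (97556.0 − 256.000) = 8108.33.
Running total after k=1: 4.46390e+06.
Order-2 term: −1/720 · (696.000 − 96.0000) = -0.833333.

S_2 ≈ 4.46390e+06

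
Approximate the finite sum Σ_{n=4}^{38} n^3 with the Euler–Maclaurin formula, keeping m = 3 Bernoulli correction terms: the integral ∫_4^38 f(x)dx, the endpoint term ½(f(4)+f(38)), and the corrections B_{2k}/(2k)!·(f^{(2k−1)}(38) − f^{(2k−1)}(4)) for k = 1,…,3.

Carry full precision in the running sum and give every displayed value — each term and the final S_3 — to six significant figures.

S_3 ≈ 549045

∫_4^38 x^3 dx evaluates to 521220.
Boundary: ½(f(4) + f(38)) = ½(64.0000 + 54872.0) = 27468.0.
Running total after boundary: 548688.
k=1: B_{2}/(2)! × [f^{(1)}(38) − f^{(1)}(4)] = 1/12 × (4332.00 − 48.0000) = 357.000.
Partial sum through k=1: 549045.
k=2: B_{4}/(4)! × [f^{(3)}(38) − f^{(3)}(4)] = −1/720 × (6.00000 − 6.00000) = 0.00000.
Partial sum through k=2: 549045.
k=3: B_{6}/(6)! × [f^{(5)}(38) − f^{(5)}(4)] = 1/30240 × (0.00000 − 0.00000) = 0.00000.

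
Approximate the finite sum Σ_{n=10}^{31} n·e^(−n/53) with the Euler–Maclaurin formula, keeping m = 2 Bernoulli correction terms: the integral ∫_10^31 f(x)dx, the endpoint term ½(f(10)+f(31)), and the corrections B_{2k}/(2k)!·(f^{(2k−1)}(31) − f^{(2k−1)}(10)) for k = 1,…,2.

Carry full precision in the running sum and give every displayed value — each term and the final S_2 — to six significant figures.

Integral: ∫_10^31 x·e^(−x/53) dx = 284.397.
Boundary: ½(f(10) + f(31)) = ½(8.28052 + 17.2719) = 12.7762.
Running total after boundary: 297.173.
k=1: B_{2}/(2)! × [f^{(1)}(31) − f^{(1)}(10)] = 1/12 × (0.231273 − 0.671816) = -0.0367119.
Running total after k=1: 297.136.
k=2: B_{4}/(4)! × [f^{(3)}(31) − f^{(3)}(10)] = −1/720 × (0.000479028 − 0.000828736) = 4.85706e-07.

S_2 ≈ 297.136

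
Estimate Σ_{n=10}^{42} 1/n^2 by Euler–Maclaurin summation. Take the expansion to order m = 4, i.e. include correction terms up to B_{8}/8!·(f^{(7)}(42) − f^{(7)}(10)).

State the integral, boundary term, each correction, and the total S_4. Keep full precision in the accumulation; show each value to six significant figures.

S_4 ≈ 0.0816380

The integral term ∫_10^42 1/x^2 dx = 0.0761905.
Endpoint term: (f(10) + f(42))/2 = (0.0100000 + 0.000566893)/2 = 0.00528345.
Integral + boundary = 0.0814739.
k=1: B_{2}/(2)! × [f^{(1)}(42) − f^{(1)}(10)] = 1/12 × (-2.69949e-05 − (-0.00200000)) = 0.000164417.
Partial sum through k=1: 0.0816383.
k=2: B_{4}/(4)! × [f^{(3)}(42) − f^{(3)}(10)] = −1/720 × (-1.83639e-07 − (-0.000240000)) = -3.33078e-07.
Partial sum through k=2: 0.0816380.
k=3: B_{6}/(6)! × [f^{(5)}(42) − f^{(5)}(10)] = 1/30240 × (-3.12311e-09 − (-7.20000e-05)) = 2.38085e-09.
Partial sum through k=3: 0.0816380.
k=4: B_{8}/(8)! × [f^{(7)}(42) − f^{(7)}(10)] = −1/1209600 × (-9.91464e-11 − (-4.03200e-05)) = -3.33333e-11.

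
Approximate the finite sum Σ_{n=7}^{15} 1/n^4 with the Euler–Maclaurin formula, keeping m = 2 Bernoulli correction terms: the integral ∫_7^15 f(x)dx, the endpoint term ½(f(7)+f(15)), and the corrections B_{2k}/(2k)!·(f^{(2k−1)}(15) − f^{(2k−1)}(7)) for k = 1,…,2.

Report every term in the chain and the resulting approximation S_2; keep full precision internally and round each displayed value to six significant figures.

S_2 ≈ 0.00111037

The integral term ∫_7^15 1/x^4 dx = 0.000873052.
½[f(7) + f(15)] = ½[0.000416493 + 1.97531e-05] = 0.000218123.
So far: 0.00109117.
Order-1 term: 1/12 · (-5.26749e-06 − (-0.000237996)) = 1.93940e-05.
Partial sum through k=1: 0.00111057.
Order-2 term: −1/720 · (-7.02332e-07 − (-0.000145712)) = -2.01402e-07.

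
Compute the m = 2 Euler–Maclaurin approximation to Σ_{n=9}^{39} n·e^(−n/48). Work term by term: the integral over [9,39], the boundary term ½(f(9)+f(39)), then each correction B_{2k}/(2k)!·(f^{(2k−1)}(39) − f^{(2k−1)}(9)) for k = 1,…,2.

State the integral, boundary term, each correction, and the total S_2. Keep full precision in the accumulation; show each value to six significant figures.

S_2 ≈ 427.469

∫_9^39 x·e^(−x/48) dx evaluates to 415.135.
Endpoint term: (f(9) + f(39))/2 = (7.46126 + 17.3061)/2 = 12.3837.
Integral + boundary = 427.519.
Order-1 term: 1/12 · (0.0832026 − 0.673586) = -0.0491986.
Partial sum through k=1: 427.469.
Order-2 term: −1/720 · (0.000421310 − 0.00101200) = 8.20401e-07.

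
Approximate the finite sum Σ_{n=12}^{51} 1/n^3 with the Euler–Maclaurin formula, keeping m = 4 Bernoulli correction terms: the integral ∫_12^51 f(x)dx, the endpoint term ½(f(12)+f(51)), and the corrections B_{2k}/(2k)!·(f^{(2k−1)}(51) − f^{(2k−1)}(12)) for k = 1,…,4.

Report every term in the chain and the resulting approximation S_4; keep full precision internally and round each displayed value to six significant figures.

S_4 ≈ 0.00358510

The integral term ∫_12^51 1/x^3 dx = 0.00327999.
Boundary: ½(f(12) + f(51)) = ½(0.000578704 + 7.53858e-06) = 0.000293121.
Running total after boundary: 0.00357311.
k=1: B_{2}/(2)! × [f^{(1)}(51) − f^{(1)}(12)] = 1/12 × (-4.43446e-07 − (-0.000144676)) = 1.20194e-05.
Running total after k=1: 0.00358513.
k=2: B_{4}/(4)! × [f^{(3)}(51) − f^{(3)}(12)] = −1/720 × (-3.40981e-09 − (-2.00939e-05)) = -2.79034e-08.
Running total after k=2: 0.00358510.
k=3: B_{6}/(6)! × [f^{(5)}(51) − f^{(5)}(12)] = 1/30240 × (-5.50604e-11 − (-5.86071e-06)) = 1.93805e-10.
Running total after k=3: 0.00358510.
k=4: B_{8}/(8)! × [f^{(7)}(51) − f^{(7)}(12)] = −1/1209600 × (-1.52416e-12 − (-2.93036e-06)) = -2.42258e-12.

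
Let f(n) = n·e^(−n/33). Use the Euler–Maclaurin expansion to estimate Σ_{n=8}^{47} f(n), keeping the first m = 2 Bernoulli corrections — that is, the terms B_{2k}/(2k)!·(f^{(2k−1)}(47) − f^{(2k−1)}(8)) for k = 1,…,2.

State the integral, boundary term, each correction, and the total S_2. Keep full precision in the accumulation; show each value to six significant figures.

Integral: ∫_8^47 x·e^(−x/33) dx = 426.307.
½[f(8) + f(47)] = ½[6.27779 + 11.3125] = 8.79513.
Integral + boundary = 435.102.
Order-1 term: 1/12 · (-0.102111 − 0.594487) = -0.0580499.
Running total after k=1: 435.044.
Order-2 term: −1/720 · (0.000348274 − 0.00198708) = 2.27612e-06.

S_2 ≈ 435.044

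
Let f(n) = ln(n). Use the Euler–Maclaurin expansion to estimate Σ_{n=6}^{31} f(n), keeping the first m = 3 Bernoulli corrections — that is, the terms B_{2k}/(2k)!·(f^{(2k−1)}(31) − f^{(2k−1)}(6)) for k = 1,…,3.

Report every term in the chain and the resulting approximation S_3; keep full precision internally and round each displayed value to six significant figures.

S_3 ≈ 73.3047

The integral term ∫_6^31 ln(x) dx = 70.7030.
½[f(6) + f(31)] = ½[1.79176 + 3.43399] = 2.61287.
So far: 73.3159.
Order-1 term: 1/12 · (0.0322581 − 0.166667) = -0.0112007.
Partial sum through k=1: 73.3047.
Order-2 term: −1/720 · (6.71344e-05 − 0.00925926) = 1.27668e-05.
Partial sum through k=2: 73.3047.
Order-3 term: 1/30240 · (8.38306e-07 − 0.00308642) = -1.02036e-07.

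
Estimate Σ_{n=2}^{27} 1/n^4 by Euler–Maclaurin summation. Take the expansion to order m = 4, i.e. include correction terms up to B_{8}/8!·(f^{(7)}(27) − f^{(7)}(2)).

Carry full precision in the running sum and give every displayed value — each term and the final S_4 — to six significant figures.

S_4 ≈ 0.0822051

Integral: ∫_2^27 1/x^4 dx = 0.0416497.
Endpoint term: (f(2) + f(27))/2 = (0.0625000 + 1.88168e-06)/2 = 0.0312509.
Integral + boundary = 0.0729007.
Order-1 term: 1/12 · (-2.78767e-07 − (-0.125000)) = 0.0104166.
After k=1: 0.0833173.
Order-2 term: −1/720 · (-1.14719e-08 − (-0.937500)) = -0.00130208.
After k=2: 0.0820152.
Order-3 term: 1/30240 · (-8.81242e-10 − (-13.1250)) = 0.000434028.
After k=3: 0.0824493.
Order-4 term: −1/1209600 · (-1.08795e-10 − (-295.312)) = -0.000244141.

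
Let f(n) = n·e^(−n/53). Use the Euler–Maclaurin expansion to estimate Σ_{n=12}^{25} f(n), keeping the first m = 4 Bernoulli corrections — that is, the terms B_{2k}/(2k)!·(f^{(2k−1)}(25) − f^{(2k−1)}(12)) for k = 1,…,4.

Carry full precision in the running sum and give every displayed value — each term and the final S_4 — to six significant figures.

S_4 ≈ 180.182

Integral: ∫_12^25 x·e^(−x/53) dx = 167.623.
Endpoint term: (f(12) + f(25))/2 = (9.56864 + 15.5985)/2 = 12.5836.
Integral + boundary = 180.206.
Order-1 term: 1/12 · (0.329630 − 0.616847) = -0.0239347.
Partial sum through k=1: 180.182.
Order-2 term: −1/720 · (0.000561593 − 0.000787334) = 3.13530e-07.
Partial sum through k=2: 180.182.
Order-3 term: 1/30240 · (3.58077e-07 − 4.82403e-07) = -4.11133e-12.
Partial sum through k=3: 180.182.
Order-4 term: −1/1209600 · (1.83776e-10 − 2.43687e-10) = 4.95296e-17.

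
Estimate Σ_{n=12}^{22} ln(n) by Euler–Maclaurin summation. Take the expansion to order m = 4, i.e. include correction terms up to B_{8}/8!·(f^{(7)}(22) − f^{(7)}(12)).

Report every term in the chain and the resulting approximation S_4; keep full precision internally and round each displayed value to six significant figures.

S_4 ≈ 30.9689

∫_12^22 ln(x) dx evaluates to 28.1841.
Endpoint term: (f(12) + f(22))/2 = (2.48491 + 3.09104)/2 = 2.78797.
Integral + boundary = 30.9720.
Order-1 term: 1/12 · (0.0454545 − 0.0833333) = -0.00315657.
After k=1: 30.9689.
Order-2 term: −1/720 · (0.000187829 − 0.00115741) = 1.34664e-06.
After k=2: 30.9689.
Order-3 term: 1/30240 · (4.65691e-06 − 9.64506e-05) = -3.03551e-09.
After k=3: 30.9689.
Order-4 term: −1/1209600 · (2.88651e-07 − 2.00939e-05) = 1.63734e-11.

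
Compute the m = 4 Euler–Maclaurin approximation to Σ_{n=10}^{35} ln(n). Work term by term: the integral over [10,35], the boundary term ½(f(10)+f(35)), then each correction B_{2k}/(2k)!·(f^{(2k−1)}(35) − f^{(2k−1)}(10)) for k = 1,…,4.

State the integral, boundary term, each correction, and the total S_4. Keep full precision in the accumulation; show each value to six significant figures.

S_4 ≈ 79.3343

∫_10^35 ln(x) dx evaluates to 76.4113.
½[f(10) + f(35)] = ½[2.30259 + 3.55535] = 2.92897.
So far: 79.3403.
Order-1 term: 1/12 · (0.0285714 − 0.100000) = -0.00595238.
Partial sum through k=1: 79.3343.
Order-2 term: −1/720 · (4.66472e-05 − 0.00200000) = 2.71299e-06.
Partial sum through k=2: 79.3343.
Order-3 term: 1/30240 · (4.56952e-07 − 0.000240000) = -7.92140e-09.
Partial sum through k=3: 79.3343.
Order-4 term: −1/1209600 · (1.11907e-08 − 7.20000e-05) = 5.95146e-11.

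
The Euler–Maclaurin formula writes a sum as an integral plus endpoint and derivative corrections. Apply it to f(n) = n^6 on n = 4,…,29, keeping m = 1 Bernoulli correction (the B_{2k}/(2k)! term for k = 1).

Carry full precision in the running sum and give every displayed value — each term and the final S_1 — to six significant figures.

The integral term ∫_4^29 x^6 dx = 2.46427e+09.
½[f(4) + f(29)] = ½[4096.00 + 5.94823e+08] = 2.97414e+08.
Integral + boundary = 2.76168e+09.
Order-1 term: 1/12 · (1.23067e+08 − 6144.00) = 1.02551e+07.

S_1 ≈ 2.77193e+09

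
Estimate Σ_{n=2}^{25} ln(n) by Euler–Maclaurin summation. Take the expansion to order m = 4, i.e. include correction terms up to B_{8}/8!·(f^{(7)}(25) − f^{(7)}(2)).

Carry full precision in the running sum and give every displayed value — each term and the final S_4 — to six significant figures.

S_4 ≈ 58.0036

The integral term ∫_2^25 ln(x) dx = 56.0856.
Boundary: ½(f(2) + f(25)) = ½(0.693147 + 3.21888) = 1.95601.
Running total after boundary: 58.0416.
Correction k=1: B_{2}/2! · (f^{(1)}(25) − f^{(1)}(2)) = 1/12 · (0.0400000 − 0.500000) = -0.0383333.
After k=1: 58.0033.
Correction k=2: B_{4}/4! · (f^{(3)}(25) − f^{(3)}(2)) = −1/720 · (0.000128000 − 0.250000) = 0.000347044.
After k=2: 58.0036.
Correction k=3: B_{6}/6! · (f^{(5)}(25) − f^{(5)}(2)) = 1/30240 · (2.45760e-06 − 0.750000) = -2.48015e-05.
After k=3: 58.0036.
Correction k=4: B_{8}/8! · (f^{(7)}(25) − f^{(7)}(2)) = −1/1209600 · (1.17965e-07 − 5.62500) = 4.65030e-06.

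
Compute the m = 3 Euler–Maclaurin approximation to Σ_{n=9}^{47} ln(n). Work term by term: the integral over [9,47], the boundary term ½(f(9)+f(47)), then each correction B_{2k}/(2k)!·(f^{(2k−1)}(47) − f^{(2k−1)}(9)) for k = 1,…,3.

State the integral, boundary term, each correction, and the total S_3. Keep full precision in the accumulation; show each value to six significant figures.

S_3 ≈ 126.198

Integral: ∫_9^47 ln(x) dx = 123.182.
Boundary: ½(f(9) + f(47)) = ½(2.19722 + 3.85015) = 3.02369.
Running total after boundary: 126.206.
k=1: B_{2}/(2)! × [f^{(1)}(47) − f^{(1)}(9)] = 1/12 × (0.0212766 − 0.111111) = -0.00748621.
After k=1: 126.198.
k=2: B_{4}/(4)! × [f^{(3)}(47) − f^{(3)}(9)] = −1/720 × (1.92636e-05 − 0.00274348) = 3.78364e-06.
After k=2: 126.198.
k=3: B_{6}/(6)! × [f^{(5)}(47) − f^{(5)}(9)] = 1/30240 × (1.04646e-07 − 0.000406442) = -1.34371e-08.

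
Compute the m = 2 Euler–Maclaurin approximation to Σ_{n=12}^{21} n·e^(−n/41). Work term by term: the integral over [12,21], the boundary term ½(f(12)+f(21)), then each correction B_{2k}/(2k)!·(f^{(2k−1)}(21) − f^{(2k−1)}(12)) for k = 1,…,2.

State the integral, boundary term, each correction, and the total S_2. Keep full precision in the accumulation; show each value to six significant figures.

Integral: ∫_12^21 x·e^(−x/41) dx = 98.5075.
½[f(12) + f(21)] = ½[8.95510 + 12.5828] = 10.7689.
Integral + boundary = 109.276.
Correction k=1: B_{2}/2! · (f^{(1)}(21) − f^{(1)}(12)) = 1/12 · (0.292282 − 0.527842) = -0.0196299.
Partial sum through k=1: 109.257.
Correction k=2: B_{4}/4! · (f^{(3)}(21) − f^{(3)}(12)) = −1/720 · (0.000886758 − 0.00120188) = 4.37668e-07.

S_2 ≈ 109.257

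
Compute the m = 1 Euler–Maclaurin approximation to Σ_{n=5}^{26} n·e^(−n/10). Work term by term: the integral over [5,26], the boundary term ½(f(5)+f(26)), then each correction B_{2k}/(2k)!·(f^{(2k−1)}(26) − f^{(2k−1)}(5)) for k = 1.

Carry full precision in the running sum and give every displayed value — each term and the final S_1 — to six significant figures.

S_1 ≈ 66.6878

∫_5^26 x·e^(−x/10) dx evaluates to 64.2411.
½[f(5) + f(26)] = ½[3.03265 + 1.93111] = 2.48188.
So far: 66.7230.
Correction k=1: B_{2}/2! · (f^{(1)}(26) − f^{(1)}(5)) = 1/12 · (-0.118838 − 0.303265) = -0.0351753.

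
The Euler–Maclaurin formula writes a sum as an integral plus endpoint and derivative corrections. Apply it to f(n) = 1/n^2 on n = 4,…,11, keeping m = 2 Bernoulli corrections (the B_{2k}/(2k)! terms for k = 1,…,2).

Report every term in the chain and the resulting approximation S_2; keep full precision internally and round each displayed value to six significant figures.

Integral: ∫_4^11 1/x^2 dx = 0.159091.
Boundary: ½(f(4) + f(11)) = ½(0.0625000 + 0.00826446) = 0.0353822.
Integral + boundary = 0.194473.
k=1: B_{2}/(2)! × [f^{(1)}(11) − f^{(1)}(4)] = 1/12 × (-0.00150263 − (-0.0312500)) = 0.00247895.
After k=1: 0.196952.
k=2: B_{4}/(4)! × [f^{(3)}(11) − f^{(3)}(4)] = −1/720 × (-0.000149021 − (-0.0234375)) = -3.23451e-05.

S_2 ≈ 0.196920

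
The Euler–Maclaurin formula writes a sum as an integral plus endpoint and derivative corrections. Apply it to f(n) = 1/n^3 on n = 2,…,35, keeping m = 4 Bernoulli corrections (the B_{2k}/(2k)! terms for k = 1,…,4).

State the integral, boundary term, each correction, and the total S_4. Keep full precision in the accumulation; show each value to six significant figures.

The integral term ∫_2^35 1/x^3 dx = 0.124592.
Boundary: ½(f(2) + f(35)) = ½(0.125000 + 2.33236e-05) = 0.0625117.
Running total after boundary: 0.187103.
Correction k=1: B_{2}/2! · (f^{(1)}(35) − f^{(1)}(2)) = 1/12 · (-1.99917e-06 − (-0.187500)) = 0.0156248.
After k=1: 0.202728.
Correction k=2: B_{4}/4! · (f^{(3)}(35) − f^{(3)}(2)) = −1/720 · (-3.26395e-08 − (-0.937500)) = -0.00130208.
After k=2: 0.201426.
Correction k=3: B_{6}/6! · (f^{(5)}(35) − f^{(5)}(2)) = 1/30240 · (-1.11907e-09 − (-9.84375)) = 0.000325521.
After k=3: 0.201752.
Correction k=4: B_{8}/8! · (f^{(7)}(35) − f^{(7)}(2)) = −1/1209600 · (-6.57737e-11 − (-177.188)) = -0.000146484.

S_4 ≈ 0.201605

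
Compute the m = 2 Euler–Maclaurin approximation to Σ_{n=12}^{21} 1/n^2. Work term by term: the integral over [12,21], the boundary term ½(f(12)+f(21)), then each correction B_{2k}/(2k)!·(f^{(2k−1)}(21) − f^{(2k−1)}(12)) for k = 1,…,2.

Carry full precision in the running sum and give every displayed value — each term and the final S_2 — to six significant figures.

∫_12^21 1/x^2 dx evaluates to 0.0357143.
Boundary: ½(f(12) + f(21)) = ½(0.00694444 + 0.00226757) = 0.00460601.
Running total after boundary: 0.0403203.
Correction k=1: B_{2}/2! · (f^{(1)}(21) − f^{(1)}(12)) = 1/12 · (-0.000215959 − (-0.00115741)) = 7.84540e-05.
Running total after k=1: 0.0403987.
Correction k=2: B_{4}/4! · (f^{(3)}(21) − f^{(3)}(12)) = −1/720 · (-5.87645e-06 − (-9.64506e-05)) = -1.25797e-07.

S_2 ≈ 0.0403986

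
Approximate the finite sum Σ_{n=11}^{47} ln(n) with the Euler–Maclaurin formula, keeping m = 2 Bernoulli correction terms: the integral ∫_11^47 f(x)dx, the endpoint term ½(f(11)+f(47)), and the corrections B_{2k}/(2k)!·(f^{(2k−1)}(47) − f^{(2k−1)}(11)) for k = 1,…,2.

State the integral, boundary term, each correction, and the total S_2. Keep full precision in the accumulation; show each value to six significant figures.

∫_11^47 ln(x) dx evaluates to 118.580.
Boundary: ½(f(11) + f(47)) = ½(2.39790 + 3.85015) = 3.12402.
Integral + boundary = 121.704.
Correction k=1: B_{2}/2! · (f^{(1)}(47) − f^{(1)}(11)) = 1/12 · (0.0212766 − 0.0909091) = -0.00580271.
After k=1: 121.698.
Correction k=2: B_{4}/4! · (f^{(3)}(47) − f^{(3)}(11)) = −1/720 · (1.92636e-05 − 0.00150263) = 2.06023e-06.

S_2 ≈ 121.698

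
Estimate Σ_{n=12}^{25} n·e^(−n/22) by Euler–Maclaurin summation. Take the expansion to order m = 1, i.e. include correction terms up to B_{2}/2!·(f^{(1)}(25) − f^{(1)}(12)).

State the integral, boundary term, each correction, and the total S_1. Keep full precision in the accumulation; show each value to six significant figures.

S_1 ≈ 109.091

The integral term ∫_12^25 x·e^(−x/22) dx = 101.627.
½[f(12) + f(25)] = ½[6.95494 + 8.02460] = 7.48977.
Integral + boundary = 109.117.
k=1: B_{2}/(2)! × [f^{(1)}(25) − f^{(1)}(12)] = 1/12 × (-0.0437706 − 0.263445) = -0.0256013.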